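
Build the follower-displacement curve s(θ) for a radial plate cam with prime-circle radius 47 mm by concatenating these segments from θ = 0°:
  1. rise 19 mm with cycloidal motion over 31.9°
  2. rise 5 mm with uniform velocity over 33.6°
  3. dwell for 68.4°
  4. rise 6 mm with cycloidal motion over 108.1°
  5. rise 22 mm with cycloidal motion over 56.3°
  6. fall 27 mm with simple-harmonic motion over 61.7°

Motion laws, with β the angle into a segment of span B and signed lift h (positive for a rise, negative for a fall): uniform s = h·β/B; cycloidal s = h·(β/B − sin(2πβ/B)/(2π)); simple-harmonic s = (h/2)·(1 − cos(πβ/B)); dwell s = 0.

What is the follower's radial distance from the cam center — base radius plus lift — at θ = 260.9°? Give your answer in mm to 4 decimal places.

seg 1 [0°–31.9°] cycloidal, h=19: full span → s += 19 → s = 19.0000
seg 2 [31.9°–65.5°] uniform, h=5: full span → s += 5 → s = 24.0000
seg 3 [65.5°–133.9°] dwell: s stays 24.0000
seg 4 [133.9°–242°] cycloidal, h=6: full span → s += 6 → s = 30.0000
seg 5 [242°–298.3°] cycloidal, h=22: θ=260.9° here. β=18.9, B=56.3. 22·(0.3357 − sin(2π·0.3357)/(2π)) = 4.3795 → s = 34.3795
radial distance = base radius + s = 47 + 34.3795 = 81.3795

81.3795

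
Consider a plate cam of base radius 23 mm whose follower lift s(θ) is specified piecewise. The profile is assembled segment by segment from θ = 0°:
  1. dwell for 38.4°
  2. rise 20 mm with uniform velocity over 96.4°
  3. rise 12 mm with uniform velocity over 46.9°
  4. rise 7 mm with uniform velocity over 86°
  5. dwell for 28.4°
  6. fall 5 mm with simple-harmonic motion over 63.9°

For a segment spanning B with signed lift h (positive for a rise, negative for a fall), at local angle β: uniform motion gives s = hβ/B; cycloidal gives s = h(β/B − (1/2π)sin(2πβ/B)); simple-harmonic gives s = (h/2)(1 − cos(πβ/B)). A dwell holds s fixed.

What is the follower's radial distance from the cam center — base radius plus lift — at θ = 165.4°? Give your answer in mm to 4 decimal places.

seg 1 [0°–38.4°] dwell: s stays 0.0000
seg 2 [38.4°–134.8°] uniform, h=20: full span → s += 20 → s = 20.0000
seg 3 [134.8°–181.7°] uniform, h=12: θ=165.4° here. β=30.6, B=46.9. 12·30.6/46.9 = 7.8294 → s = 27.8294
radial distance = base radius + s = 23 + 27.8294 = 50.8294

50.8294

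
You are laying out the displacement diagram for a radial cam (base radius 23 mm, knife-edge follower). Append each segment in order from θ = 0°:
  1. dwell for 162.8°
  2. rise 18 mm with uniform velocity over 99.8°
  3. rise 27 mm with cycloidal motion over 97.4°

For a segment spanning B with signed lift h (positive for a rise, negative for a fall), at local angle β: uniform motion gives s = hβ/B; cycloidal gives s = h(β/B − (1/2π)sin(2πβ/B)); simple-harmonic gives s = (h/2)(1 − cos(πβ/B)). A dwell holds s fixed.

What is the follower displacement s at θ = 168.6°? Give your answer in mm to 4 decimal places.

seg 1 [0°–162.8°] dwell: s stays 0.0000
seg 2 [162.8°–262.6°] uniform, h=18: θ=168.6° here. β=5.8, B=99.8. 18·5.8/99.8 = 1.0461 → s = 1.0461

1.0461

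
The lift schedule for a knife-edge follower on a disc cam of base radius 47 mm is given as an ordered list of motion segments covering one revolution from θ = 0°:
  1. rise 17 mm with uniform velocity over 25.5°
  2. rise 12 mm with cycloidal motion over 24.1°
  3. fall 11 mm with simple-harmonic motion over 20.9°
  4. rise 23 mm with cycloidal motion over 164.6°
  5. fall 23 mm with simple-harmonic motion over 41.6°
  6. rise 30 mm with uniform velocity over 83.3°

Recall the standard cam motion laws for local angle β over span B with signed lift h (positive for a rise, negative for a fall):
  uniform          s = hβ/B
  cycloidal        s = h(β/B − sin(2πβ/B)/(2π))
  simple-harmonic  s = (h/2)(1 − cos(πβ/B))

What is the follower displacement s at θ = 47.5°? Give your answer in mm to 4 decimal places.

seg 1 [0°–25.5°] uniform, h=17: full span → s += 17 → s = 17.0000
seg 2 [25.5°–49.6°] cycloidal, h=12: θ=47.5° here. β=22, B=24.1. 12·(0.9129 − sin(2π·0.9129)/(2π)) = 11.9485 → s = 28.9485

28.9485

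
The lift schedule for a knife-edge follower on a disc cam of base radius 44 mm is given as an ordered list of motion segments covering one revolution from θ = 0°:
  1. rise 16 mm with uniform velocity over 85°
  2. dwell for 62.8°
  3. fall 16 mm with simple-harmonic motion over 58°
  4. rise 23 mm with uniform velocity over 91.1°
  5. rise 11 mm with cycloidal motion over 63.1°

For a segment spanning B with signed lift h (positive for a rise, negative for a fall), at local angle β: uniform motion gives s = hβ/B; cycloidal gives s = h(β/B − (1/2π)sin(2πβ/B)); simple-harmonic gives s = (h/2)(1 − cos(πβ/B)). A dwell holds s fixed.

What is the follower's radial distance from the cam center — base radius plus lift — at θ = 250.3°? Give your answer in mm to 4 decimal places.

seg 1 [0°–85°] uniform, h=16: full span → s += 16 → s = 16.0000
seg 2 [85°–147.8°] dwell: s stays 16.0000
seg 3 [147.8°–205.8°] simple-harmonic, h=-16: full span → s += -16 → s = 0.0000
seg 4 [205.8°–296.9°] uniform, h=23: θ=250.3° here. β=44.5, B=91.1. 23·44.5/91.1 = 11.2349 → s = 11.2349
radial distance = base radius + s = 44 + 11.2349 = 55.2349

55.2349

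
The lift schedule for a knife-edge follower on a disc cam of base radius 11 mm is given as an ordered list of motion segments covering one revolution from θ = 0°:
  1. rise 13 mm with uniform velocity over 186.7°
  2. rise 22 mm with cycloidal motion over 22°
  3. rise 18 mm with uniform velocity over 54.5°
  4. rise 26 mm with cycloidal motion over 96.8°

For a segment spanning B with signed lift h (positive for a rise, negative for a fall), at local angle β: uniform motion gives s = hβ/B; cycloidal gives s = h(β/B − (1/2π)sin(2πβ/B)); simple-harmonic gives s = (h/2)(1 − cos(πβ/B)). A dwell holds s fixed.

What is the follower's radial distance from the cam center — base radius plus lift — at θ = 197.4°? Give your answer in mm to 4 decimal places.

seg 1 [0°–186.7°] uniform, h=13: full span → s += 13 → s = 13.0000
seg 2 [186.7°–208.7°] cycloidal, h=22: θ=197.4° here. β=10.7, B=22. 22·(0.4864 − sin(2π·0.4864)/(2π)) = 10.4004 → s = 23.4004
radial distance = base radius + s = 11 + 23.4004 = 34.4004

34.4004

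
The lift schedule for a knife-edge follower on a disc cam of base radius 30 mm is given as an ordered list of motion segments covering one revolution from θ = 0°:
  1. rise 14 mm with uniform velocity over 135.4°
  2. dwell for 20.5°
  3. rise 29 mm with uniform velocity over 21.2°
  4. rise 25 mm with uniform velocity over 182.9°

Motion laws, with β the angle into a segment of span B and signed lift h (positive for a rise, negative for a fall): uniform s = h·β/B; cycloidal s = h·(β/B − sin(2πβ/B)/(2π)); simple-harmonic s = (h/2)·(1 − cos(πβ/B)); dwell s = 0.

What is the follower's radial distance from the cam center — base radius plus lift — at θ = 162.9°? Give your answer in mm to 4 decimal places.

seg 1 [0°–135.4°] uniform, h=14: full span → s += 14 → s = 14.0000
seg 2 [135.4°–155.9°] dwell: s stays 14.0000
seg 3 [155.9°–177.1°] uniform, h=29: θ=162.9° here. β=7, B=21.2. 29·7/21.2 = 9.5755 → s = 23.5755
radial distance = base radius + s = 30 + 23.5755 = 53.5755

53.5755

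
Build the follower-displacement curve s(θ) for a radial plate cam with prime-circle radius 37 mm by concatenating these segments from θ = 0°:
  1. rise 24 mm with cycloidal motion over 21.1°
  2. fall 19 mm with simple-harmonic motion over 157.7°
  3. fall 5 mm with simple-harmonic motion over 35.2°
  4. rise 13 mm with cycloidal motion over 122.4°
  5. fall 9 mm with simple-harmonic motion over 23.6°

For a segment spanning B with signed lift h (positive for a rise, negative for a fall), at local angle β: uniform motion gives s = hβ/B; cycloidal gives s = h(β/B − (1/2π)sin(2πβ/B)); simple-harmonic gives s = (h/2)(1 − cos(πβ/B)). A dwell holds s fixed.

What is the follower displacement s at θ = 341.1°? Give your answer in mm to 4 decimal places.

seg 1 [0°–21.1°] cycloidal, h=24: full span → s += 24 → s = 24.0000
seg 2 [21.1°–178.8°] simple-harmonic, h=-19: full span → s += -19 → s = 5.0000
seg 3 [178.8°–214°] simple-harmonic, h=-5: full span → s += -5 → s = 0.0000
seg 4 [214°–336.4°] cycloidal, h=13: full span → s += 13 → s = 13.0000
seg 5 [336.4°–360°] simple-harmonic, h=-9: θ=341.1° here. β=4.7, B=23.6. -9/2·(1 − cos(π·0.1992)) = -0.8524 → s = 12.1476

12.1476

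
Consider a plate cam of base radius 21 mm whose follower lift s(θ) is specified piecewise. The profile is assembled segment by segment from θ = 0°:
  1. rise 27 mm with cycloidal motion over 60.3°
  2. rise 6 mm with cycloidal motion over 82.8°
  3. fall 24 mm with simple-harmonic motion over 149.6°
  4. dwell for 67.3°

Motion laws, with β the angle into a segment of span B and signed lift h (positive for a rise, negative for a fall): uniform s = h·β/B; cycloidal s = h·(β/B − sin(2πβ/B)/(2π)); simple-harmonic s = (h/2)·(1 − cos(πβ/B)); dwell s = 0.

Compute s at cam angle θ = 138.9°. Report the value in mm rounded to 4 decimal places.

seg 1 [0°–60.3°] cycloidal, h=27: full span → s += 27 → s = 27.0000
seg 2 [60.3°–143.1°] cycloidal, h=6: θ=138.9° here. β=78.6, B=82.8. 6·(0.9493 − sin(2π·0.9493)/(2π)) = 5.9949 → s = 32.9949

32.9949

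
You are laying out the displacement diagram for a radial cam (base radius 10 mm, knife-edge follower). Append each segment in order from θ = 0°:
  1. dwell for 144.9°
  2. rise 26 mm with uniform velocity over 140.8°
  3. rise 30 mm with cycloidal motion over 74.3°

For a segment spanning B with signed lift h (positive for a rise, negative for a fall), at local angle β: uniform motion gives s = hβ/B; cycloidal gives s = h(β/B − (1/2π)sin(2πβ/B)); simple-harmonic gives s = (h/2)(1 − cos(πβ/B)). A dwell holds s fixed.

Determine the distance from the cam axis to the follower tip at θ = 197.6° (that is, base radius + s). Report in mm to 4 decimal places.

seg 1 [0°–144.9°] dwell: s stays 0.0000
seg 2 [144.9°–285.7°] uniform, h=26: θ=197.6° here. β=52.7, B=140.8. 26·52.7/140.8 = 9.7315 → s = 9.7315
radial distance = base radius + s = 10 + 9.7315 = 19.7315

19.7315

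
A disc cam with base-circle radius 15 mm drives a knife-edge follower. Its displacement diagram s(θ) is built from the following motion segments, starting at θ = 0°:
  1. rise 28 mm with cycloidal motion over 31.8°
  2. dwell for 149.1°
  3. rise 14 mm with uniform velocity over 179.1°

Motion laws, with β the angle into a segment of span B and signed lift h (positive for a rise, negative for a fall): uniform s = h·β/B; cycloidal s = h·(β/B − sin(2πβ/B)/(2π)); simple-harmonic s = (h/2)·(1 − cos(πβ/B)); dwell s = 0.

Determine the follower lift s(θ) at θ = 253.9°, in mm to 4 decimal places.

seg 1 [0°–31.8°] cycloidal, h=28: full span → s += 28 → s = 28.0000
seg 2 [31.8°–180.9°] dwell: s stays 28.0000
seg 3 [180.9°–360°] uniform, h=14: θ=253.9° here. β=73, B=179.1. 14·73/179.1 = 5.7063 → s = 33.7063

33.7063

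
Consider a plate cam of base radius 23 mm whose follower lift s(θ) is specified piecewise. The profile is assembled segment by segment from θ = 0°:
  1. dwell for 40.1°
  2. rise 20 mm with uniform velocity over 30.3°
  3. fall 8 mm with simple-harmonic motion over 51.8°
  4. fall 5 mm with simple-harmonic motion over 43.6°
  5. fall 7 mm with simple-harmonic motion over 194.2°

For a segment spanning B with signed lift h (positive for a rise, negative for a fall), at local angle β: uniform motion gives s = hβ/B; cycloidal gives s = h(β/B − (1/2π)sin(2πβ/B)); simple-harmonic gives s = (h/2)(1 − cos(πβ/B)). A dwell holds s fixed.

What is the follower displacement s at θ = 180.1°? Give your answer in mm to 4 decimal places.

seg 1 [0°–40.1°] dwell: s stays 0.0000
seg 2 [40.1°–70.4°] uniform, h=20: full span → s += 20 → s = 20.0000
seg 3 [70.4°–122.2°] simple-harmonic, h=-8: full span → s += -8 → s = 12.0000
seg 4 [122.2°–165.8°] simple-harmonic, h=-5: full span → s += -5 → s = 7.0000
seg 5 [165.8°–360°] simple-harmonic, h=-7: θ=180.1° here. β=14.3, B=194.2. -7/2·(1 − cos(π·0.0736)) = -0.0932 → s = 6.9068

6.9068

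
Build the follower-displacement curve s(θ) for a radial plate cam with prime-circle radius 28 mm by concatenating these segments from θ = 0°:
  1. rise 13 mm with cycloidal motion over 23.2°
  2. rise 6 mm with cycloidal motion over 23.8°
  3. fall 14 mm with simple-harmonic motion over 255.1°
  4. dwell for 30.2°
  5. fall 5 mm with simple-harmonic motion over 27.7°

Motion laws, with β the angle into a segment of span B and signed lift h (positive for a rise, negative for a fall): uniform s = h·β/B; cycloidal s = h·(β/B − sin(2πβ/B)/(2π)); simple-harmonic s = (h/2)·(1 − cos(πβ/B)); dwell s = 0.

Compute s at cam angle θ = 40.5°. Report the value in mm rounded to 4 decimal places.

seg 1 [0°–23.2°] cycloidal, h=13: full span → s += 13 → s = 13.0000
seg 2 [23.2°–47°] cycloidal, h=6: θ=40.5° here. β=17.3, B=23.8. 6·(0.7269 − sin(2π·0.7269)/(2π)) = 5.3062 → s = 18.3062

18.3062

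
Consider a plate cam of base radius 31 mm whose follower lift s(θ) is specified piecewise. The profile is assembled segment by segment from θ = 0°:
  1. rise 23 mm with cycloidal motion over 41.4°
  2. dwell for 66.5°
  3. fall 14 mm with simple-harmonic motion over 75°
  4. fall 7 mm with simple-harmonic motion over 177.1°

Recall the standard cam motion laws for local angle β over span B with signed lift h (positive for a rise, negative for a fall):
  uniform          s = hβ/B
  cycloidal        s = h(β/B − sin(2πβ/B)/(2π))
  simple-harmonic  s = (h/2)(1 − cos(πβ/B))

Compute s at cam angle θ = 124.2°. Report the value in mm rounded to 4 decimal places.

seg 1 [0°–41.4°] cycloidal, h=23: full span → s += 23 → s = 23.0000
seg 2 [41.4°–107.9°] dwell: s stays 23.0000
seg 3 [107.9°–182.9°] simple-harmonic, h=-14: θ=124.2° here. β=16.3, B=75. -14/2·(1 − cos(π·0.2173)) = -1.5692 → s = 21.4308

21.4308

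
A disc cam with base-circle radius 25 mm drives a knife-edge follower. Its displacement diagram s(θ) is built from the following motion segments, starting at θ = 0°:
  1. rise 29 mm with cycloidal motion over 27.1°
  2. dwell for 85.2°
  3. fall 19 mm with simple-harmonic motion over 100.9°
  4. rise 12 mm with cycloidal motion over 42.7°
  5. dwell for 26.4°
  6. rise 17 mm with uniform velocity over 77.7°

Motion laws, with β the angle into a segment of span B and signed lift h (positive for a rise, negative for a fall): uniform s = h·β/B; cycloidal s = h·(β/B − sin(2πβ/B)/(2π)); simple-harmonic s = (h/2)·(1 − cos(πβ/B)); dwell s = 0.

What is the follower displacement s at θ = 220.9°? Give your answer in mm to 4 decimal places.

seg 1 [0°–27.1°] cycloidal, h=29: full span → s += 29 → s = 29.0000
seg 2 [27.1°–112.3°] dwell: s stays 29.0000
seg 3 [112.3°–213.2°] simple-harmonic, h=-19: full span → s += -19 → s = 10.0000
seg 4 [213.2°–255.9°] cycloidal, h=12: θ=220.9° here. β=7.7, B=42.7. 12·(0.1803 − sin(2π·0.1803)/(2π)) = 0.4342 → s = 10.4342

10.4342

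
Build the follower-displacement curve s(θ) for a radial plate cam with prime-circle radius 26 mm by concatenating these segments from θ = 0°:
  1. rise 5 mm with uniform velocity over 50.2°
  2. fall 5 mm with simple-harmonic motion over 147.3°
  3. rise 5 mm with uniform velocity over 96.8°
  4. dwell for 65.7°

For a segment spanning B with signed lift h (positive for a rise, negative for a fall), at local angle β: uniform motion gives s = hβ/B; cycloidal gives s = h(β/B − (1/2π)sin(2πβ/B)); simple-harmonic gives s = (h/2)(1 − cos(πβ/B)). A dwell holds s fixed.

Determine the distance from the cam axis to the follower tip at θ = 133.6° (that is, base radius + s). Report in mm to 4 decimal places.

seg 1 [0°–50.2°] uniform, h=5: full span → s += 5 → s = 5.0000
seg 2 [50.2°–197.5°] simple-harmonic, h=-5: θ=133.6° here. β=83.4, B=147.3. -5/2·(1 − cos(π·0.5662)) = -3.0161 → s = 1.9839
radial distance = base radius + s = 26 + 1.9839 = 27.9839

27.9839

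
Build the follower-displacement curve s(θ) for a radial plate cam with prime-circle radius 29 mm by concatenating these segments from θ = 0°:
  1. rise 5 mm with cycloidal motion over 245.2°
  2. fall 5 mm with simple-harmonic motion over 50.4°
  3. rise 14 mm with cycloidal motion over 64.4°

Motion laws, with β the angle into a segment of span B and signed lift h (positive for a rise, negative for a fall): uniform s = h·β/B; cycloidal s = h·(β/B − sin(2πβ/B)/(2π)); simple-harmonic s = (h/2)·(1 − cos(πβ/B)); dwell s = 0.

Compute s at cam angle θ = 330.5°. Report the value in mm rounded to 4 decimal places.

seg 1 [0°–245.2°] cycloidal, h=5: full span → s += 5 → s = 5.0000
seg 2 [245.2°–295.6°] simple-harmonic, h=-5: full span → s += -5 → s = 0.0000
seg 3 [295.6°–360°] cycloidal, h=14: θ=330.5° here. β=34.9, B=64.4. 14·(0.5419 − sin(2π·0.5419)/(2π)) = 8.1671 → s = 8.1671

8.1671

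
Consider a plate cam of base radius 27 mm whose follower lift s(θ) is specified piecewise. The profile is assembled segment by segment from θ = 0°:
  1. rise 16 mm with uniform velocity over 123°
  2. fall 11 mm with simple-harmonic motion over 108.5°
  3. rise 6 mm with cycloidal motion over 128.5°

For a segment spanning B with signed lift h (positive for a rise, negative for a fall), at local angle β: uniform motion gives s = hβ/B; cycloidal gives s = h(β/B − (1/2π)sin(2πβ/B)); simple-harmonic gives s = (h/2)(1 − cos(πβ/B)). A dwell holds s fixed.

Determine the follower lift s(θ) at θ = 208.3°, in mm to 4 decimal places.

seg 1 [0°–123°] uniform, h=16: full span → s += 16 → s = 16.0000
seg 2 [123°–231.5°] simple-harmonic, h=-11: θ=208.3° here. β=85.3, B=108.5. -11/2·(1 − cos(π·0.7862)) = -9.8050 → s = 6.1950

6.1950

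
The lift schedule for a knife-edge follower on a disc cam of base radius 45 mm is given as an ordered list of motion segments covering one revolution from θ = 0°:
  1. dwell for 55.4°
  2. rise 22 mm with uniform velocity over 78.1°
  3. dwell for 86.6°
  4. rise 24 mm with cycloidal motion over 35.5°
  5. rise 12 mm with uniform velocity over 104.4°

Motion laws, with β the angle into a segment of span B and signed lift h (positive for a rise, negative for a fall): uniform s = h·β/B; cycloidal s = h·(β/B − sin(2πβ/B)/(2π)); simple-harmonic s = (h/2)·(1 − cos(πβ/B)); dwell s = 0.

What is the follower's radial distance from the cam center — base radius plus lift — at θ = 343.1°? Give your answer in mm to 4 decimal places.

seg 1 [0°–55.4°] dwell: s stays 0.0000
seg 2 [55.4°–133.5°] uniform, h=22: full span → s += 22 → s = 22.0000
seg 3 [133.5°–220.1°] dwell: s stays 22.0000
seg 4 [220.1°–255.6°] cycloidal, h=24: full span → s += 24 → s = 46.0000
seg 5 [255.6°–360°] uniform, h=12: θ=343.1° here. β=87.5, B=104.4. 12·87.5/104.4 = 10.0575 → s = 56.0575
radial distance = base radius + s = 45 + 56.0575 = 101.0575

101.0575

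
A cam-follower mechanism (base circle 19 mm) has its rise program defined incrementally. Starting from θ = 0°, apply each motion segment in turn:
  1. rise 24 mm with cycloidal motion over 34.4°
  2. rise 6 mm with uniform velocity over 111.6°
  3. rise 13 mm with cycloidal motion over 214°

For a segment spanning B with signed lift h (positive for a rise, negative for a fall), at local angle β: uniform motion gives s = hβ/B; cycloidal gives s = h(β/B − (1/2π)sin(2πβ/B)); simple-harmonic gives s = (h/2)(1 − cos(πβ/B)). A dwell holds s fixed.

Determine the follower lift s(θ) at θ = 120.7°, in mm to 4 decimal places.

seg 1 [0°–34.4°] cycloidal, h=24: full span → s += 24 → s = 24.0000
seg 2 [34.4°–146°] uniform, h=6: θ=120.7° here. β=86.3, B=111.6. 6·86.3/111.6 = 4.6398 → s = 28.6398

28.6398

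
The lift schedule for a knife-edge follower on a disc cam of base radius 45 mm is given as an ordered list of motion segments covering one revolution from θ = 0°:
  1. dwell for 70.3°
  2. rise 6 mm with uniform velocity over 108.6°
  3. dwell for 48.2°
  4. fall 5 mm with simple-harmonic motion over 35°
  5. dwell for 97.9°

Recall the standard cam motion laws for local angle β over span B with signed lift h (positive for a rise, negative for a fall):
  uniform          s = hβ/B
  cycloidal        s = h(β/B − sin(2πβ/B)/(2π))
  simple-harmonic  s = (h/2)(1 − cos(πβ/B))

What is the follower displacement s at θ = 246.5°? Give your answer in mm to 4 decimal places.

seg 1 [0°–70.3°] dwell: s stays 0.0000
seg 2 [70.3°–178.9°] uniform, h=6: full span → s += 6 → s = 6.0000
seg 3 [178.9°–227.1°] dwell: s stays 6.0000
seg 4 [227.1°–262.1°] simple-harmonic, h=-5: θ=246.5° here. β=19.4, B=35. -5/2·(1 − cos(π·0.5543)) = -2.9243 → s = 3.0757

3.0757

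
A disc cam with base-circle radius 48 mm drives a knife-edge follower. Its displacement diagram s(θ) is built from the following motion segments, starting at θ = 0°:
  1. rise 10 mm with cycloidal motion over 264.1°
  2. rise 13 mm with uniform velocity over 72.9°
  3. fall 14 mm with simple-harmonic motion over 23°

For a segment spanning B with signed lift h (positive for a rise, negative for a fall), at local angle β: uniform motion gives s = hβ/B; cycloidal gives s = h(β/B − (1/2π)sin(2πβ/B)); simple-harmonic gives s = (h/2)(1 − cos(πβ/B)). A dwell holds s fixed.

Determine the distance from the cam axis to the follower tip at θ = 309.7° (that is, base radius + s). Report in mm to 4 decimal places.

seg 1 [0°–264.1°] cycloidal, h=10: full span → s += 10 → s = 10.0000
seg 2 [264.1°–337°] uniform, h=13: θ=309.7° here. β=45.6, B=72.9. 13·45.6/72.9 = 8.1317 → s = 18.1317
radial distance = base radius + s = 48 + 18.1317 = 66.1317

66.1317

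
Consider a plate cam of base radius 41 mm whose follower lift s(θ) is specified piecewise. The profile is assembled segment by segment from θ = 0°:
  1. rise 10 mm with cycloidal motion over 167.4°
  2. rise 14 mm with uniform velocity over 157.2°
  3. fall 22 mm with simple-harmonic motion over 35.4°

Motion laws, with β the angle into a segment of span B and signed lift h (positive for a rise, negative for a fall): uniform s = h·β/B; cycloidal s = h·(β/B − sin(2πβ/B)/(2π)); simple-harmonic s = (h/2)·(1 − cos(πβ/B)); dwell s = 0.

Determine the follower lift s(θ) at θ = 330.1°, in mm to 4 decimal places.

seg 1 [0°–167.4°] cycloidal, h=10: full span → s += 10 → s = 10.0000
seg 2 [167.4°–324.6°] uniform, h=14: full span → s += 14 → s = 24.0000
seg 3 [324.6°–360°] simple-harmonic, h=-22: θ=330.1° here. β=5.5, B=35.4. -22/2·(1 − cos(π·0.1554)) = -1.2845 → s = 22.7155

22.7155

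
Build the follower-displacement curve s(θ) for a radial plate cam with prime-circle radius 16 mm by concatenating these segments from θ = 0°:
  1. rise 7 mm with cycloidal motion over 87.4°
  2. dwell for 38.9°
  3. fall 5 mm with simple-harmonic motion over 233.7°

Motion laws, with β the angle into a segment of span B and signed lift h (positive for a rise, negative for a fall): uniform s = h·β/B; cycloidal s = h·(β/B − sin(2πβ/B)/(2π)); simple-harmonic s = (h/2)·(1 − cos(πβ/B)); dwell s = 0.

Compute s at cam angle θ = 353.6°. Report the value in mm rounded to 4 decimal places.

seg 1 [0°–87.4°] cycloidal, h=7: full span → s += 7 → s = 7.0000
seg 2 [87.4°–126.3°] dwell: s stays 7.0000
seg 3 [126.3°–360°] simple-harmonic, h=-5: θ=353.6° here. β=227.3, B=233.7. -5/2·(1 − cos(π·0.9726)) = -4.9908 → s = 2.0092

2.0092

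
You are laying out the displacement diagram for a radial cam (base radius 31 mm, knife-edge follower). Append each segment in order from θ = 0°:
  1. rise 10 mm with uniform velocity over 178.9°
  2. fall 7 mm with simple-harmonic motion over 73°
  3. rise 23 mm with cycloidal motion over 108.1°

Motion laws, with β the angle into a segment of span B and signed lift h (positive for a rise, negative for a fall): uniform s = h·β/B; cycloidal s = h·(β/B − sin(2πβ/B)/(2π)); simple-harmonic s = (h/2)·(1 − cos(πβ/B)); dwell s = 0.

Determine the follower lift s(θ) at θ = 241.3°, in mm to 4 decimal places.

seg 1 [0°–178.9°] uniform, h=10: full span → s += 10 → s = 10.0000
seg 2 [178.9°–251.9°] simple-harmonic, h=-7: θ=241.3° here. β=62.4, B=73. -7/2·(1 − cos(π·0.8548)) = -6.6421 → s = 3.3579

3.3579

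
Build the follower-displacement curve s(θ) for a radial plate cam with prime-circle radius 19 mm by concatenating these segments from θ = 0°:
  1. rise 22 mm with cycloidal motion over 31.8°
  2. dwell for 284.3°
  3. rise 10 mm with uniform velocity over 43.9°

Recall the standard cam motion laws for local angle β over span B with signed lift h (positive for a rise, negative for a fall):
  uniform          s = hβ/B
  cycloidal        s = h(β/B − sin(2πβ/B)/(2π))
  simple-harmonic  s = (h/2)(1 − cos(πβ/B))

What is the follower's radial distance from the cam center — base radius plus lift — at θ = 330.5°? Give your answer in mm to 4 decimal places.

seg 1 [0°–31.8°] cycloidal, h=22: full span → s += 22 → s = 22.0000
seg 2 [31.8°–316.1°] dwell: s stays 22.0000
seg 3 [316.1°–360°] uniform, h=10: θ=330.5° here. β=14.4, B=43.9. 10·14.4/43.9 = 3.2802 → s = 25.2802
radial distance = base radius + s = 19 + 25.2802 = 44.2802

44.2802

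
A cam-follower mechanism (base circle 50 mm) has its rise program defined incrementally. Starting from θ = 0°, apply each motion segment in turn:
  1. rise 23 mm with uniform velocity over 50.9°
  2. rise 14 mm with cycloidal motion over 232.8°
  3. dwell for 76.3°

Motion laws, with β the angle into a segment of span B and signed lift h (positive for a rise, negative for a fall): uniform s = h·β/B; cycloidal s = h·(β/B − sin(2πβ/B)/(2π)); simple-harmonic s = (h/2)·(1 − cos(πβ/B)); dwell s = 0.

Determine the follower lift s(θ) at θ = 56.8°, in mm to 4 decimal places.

seg 1 [0°–50.9°] uniform, h=23: full span → s += 23 → s = 23.0000
seg 2 [50.9°–283.7°] cycloidal, h=14: θ=56.8° here. β=5.9, B=232.8. 14·(0.0253 − sin(2π·0.0253)/(2π)) = 0.0015 → s = 23.0015

23.0015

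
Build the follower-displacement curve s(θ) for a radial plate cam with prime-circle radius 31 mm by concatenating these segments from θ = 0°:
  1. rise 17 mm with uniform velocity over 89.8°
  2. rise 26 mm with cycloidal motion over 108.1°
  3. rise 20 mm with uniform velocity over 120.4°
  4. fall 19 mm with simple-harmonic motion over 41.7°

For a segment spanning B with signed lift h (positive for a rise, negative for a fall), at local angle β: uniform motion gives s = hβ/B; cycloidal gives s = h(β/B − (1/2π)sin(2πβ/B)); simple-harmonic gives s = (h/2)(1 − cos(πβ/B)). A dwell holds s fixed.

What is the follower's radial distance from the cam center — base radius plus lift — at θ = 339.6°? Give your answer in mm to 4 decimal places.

seg 1 [0°–89.8°] uniform, h=17: full span → s += 17 → s = 17.0000
seg 2 [89.8°–197.9°] cycloidal, h=26: full span → s += 26 → s = 43.0000
seg 3 [197.9°–318.3°] uniform, h=20: full span → s += 20 → s = 63.0000
seg 4 [318.3°–360°] simple-harmonic, h=-19: θ=339.6° here. β=21.3, B=41.7. -19/2·(1 − cos(π·0.5108)) = -9.8220 → s = 53.1780
radial distance = base radius + s = 31 + 53.1780 = 84.1780

84.1780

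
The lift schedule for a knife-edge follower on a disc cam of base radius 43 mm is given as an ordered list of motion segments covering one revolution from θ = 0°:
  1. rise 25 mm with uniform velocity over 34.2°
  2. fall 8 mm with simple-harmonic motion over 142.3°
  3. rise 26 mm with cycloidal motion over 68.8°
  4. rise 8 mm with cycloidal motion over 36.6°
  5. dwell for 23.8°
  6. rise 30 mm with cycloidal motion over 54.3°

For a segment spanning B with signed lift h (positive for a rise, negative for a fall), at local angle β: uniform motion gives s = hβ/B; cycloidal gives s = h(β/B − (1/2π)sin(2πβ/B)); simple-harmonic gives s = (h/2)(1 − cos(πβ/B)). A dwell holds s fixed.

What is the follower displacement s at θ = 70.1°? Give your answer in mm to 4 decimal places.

seg 1 [0°–34.2°] uniform, h=25: full span → s += 25 → s = 25.0000
seg 2 [34.2°–176.5°] simple-harmonic, h=-8: θ=70.1° here. β=35.9, B=142.3. -8/2·(1 − cos(π·0.2523)) = -1.1919 → s = 23.8081

23.8081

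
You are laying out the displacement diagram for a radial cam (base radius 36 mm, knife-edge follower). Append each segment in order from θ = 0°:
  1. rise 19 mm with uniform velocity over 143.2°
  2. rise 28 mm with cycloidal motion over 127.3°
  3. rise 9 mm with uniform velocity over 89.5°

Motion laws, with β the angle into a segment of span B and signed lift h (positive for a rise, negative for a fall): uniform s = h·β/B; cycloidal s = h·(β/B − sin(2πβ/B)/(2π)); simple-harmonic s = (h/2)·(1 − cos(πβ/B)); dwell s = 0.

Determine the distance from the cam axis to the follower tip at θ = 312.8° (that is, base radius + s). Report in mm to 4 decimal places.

seg 1 [0°–143.2°] uniform, h=19: full span → s += 19 → s = 19.0000
seg 2 [143.2°–270.5°] cycloidal, h=28: full span → s += 28 → s = 47.0000
seg 3 [270.5°–360°] uniform, h=9: θ=312.8° here. β=42.3, B=89.5. 9·42.3/89.5 = 4.2536 → s = 51.2536
radial distance = base radius + s = 36 + 51.2536 = 87.2536

87.2536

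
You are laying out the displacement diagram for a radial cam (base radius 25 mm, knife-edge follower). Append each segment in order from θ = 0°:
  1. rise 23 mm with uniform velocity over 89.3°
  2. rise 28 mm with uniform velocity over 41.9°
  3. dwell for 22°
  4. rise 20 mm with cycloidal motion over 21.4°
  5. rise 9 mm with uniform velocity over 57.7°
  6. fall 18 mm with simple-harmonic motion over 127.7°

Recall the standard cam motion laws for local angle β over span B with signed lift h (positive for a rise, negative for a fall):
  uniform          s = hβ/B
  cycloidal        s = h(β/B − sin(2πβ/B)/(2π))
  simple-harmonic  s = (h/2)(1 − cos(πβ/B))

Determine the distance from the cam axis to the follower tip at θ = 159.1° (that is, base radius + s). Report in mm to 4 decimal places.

seg 1 [0°–89.3°] uniform, h=23: full span → s += 23 → s = 23.0000
seg 2 [89.3°–131.2°] uniform, h=28: full span → s += 28 → s = 51.0000
seg 3 [131.2°–153.2°] dwell: s stays 51.0000
seg 4 [153.2°–174.6°] cycloidal, h=20: θ=159.1° here. β=5.9, B=21.4. 20·(0.2757 − sin(2π·0.2757)/(2π)) = 2.3723 → s = 53.3723
radial distance = base radius + s = 25 + 53.3723 = 78.3723

78.3723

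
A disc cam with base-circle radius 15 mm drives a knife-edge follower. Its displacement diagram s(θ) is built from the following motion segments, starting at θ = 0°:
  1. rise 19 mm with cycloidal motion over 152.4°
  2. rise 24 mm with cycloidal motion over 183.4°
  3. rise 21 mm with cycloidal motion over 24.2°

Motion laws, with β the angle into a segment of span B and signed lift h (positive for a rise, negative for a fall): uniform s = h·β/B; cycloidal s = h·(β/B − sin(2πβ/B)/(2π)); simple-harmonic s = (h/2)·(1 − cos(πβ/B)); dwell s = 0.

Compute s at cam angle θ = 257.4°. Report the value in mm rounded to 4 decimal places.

seg 1 [0°–152.4°] cycloidal, h=19: full span → s += 19 → s = 19.0000
seg 2 [152.4°–335.8°] cycloidal, h=24: θ=257.4° here. β=105, B=183.4. 24·(0.5725 − sin(2π·0.5725)/(2π)) = 15.4213 → s = 34.4213

34.4213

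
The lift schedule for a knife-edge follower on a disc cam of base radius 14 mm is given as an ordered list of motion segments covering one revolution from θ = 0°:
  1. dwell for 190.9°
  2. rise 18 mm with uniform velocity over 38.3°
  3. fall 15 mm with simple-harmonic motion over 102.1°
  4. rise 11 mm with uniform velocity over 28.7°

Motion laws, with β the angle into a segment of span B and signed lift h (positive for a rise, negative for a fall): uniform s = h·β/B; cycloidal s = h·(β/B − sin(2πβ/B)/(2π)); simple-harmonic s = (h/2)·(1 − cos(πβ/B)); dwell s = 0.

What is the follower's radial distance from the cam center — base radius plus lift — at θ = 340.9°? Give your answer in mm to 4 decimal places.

seg 1 [0°–190.9°] dwell: s stays 0.0000
seg 2 [190.9°–229.2°] uniform, h=18: full span → s += 18 → s = 18.0000
seg 3 [229.2°–331.3°] simple-harmonic, h=-15: full span → s += -15 → s = 3.0000
seg 4 [331.3°–360°] uniform, h=11: θ=340.9° here. β=9.6, B=28.7. 11·9.6/28.7 = 3.6794 → s = 6.6794
radial distance = base radius + s = 14 + 6.6794 = 20.6794

20.6794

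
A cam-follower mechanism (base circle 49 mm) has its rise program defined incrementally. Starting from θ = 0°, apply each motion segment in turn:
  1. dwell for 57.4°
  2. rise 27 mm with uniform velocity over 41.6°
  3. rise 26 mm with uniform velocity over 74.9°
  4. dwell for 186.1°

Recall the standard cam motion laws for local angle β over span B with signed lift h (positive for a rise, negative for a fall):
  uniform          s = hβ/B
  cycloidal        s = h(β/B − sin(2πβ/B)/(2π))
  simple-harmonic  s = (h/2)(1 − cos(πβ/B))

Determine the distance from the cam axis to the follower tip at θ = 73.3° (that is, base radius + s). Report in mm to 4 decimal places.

seg 1 [0°–57.4°] dwell: s stays 0.0000
seg 2 [57.4°–99°] uniform, h=27: θ=73.3° here. β=15.9, B=41.6. 27·15.9/41.6 = 10.3197 → s = 10.3197
radial distance = base radius + s = 49 + 10.3197 = 59.3197

59.3197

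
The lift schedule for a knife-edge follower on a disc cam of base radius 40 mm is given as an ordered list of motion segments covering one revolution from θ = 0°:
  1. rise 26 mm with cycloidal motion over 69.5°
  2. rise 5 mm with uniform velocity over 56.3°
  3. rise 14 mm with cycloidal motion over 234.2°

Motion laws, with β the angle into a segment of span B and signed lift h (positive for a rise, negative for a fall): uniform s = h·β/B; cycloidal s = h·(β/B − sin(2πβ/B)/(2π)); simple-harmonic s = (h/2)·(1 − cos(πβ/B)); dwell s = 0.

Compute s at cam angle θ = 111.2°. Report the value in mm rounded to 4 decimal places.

seg 1 [0°–69.5°] cycloidal, h=26: full span → s += 26 → s = 26.0000
seg 2 [69.5°–125.8°] uniform, h=5: θ=111.2° here. β=41.7, B=56.3. 5·41.7/56.3 = 3.7034 → s = 29.7034

29.7034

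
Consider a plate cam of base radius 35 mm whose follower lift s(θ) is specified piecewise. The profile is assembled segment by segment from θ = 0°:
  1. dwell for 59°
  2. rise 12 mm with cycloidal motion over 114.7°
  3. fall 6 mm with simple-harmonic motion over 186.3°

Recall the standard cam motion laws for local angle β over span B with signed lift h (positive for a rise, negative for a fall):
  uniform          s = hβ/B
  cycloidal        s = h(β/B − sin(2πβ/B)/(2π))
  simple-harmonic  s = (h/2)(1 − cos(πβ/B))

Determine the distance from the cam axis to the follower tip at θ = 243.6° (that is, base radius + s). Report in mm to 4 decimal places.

seg 1 [0°–59°] dwell: s stays 0.0000
seg 2 [59°–173.7°] cycloidal, h=12: full span → s += 12 → s = 12.0000
seg 3 [173.7°–360°] simple-harmonic, h=-6: θ=243.6° here. β=69.9, B=186.3. -6/2·(1 − cos(π·0.3752)) = -1.8537 → s = 10.1463
radial distance = base radius + s = 35 + 10.1463 = 45.1463

45.1463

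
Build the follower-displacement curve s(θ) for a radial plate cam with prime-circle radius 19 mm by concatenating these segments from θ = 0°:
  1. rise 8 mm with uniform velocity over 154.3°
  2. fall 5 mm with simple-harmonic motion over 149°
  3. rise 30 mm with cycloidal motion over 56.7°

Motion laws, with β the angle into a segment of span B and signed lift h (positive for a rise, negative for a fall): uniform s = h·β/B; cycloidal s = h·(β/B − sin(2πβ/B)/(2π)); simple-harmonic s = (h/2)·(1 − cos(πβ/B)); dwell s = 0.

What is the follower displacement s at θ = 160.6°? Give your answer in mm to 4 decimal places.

seg 1 [0°–154.3°] uniform, h=8: full span → s += 8 → s = 8.0000
seg 2 [154.3°–303.3°] simple-harmonic, h=-5: θ=160.6° here. β=6.3, B=149. -5/2·(1 − cos(π·0.0423)) = -0.0220 → s = 7.9780

7.9780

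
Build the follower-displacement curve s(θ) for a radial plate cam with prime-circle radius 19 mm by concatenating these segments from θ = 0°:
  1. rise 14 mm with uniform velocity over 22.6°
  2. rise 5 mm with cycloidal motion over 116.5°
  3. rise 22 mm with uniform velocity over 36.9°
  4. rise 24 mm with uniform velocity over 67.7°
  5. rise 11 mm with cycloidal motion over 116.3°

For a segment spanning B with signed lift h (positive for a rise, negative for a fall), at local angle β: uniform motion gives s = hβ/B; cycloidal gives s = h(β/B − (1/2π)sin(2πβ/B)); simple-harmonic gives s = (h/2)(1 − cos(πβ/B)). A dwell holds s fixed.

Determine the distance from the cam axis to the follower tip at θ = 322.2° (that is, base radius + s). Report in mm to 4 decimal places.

seg 1 [0°–22.6°] uniform, h=14: full span → s += 14 → s = 14.0000
seg 2 [22.6°–139.1°] cycloidal, h=5: full span → s += 5 → s = 19.0000
seg 3 [139.1°–176°] uniform, h=22: full span → s += 22 → s = 41.0000
seg 4 [176°–243.7°] uniform, h=24: full span → s += 24 → s = 65.0000
seg 5 [243.7°–360°] cycloidal, h=11: θ=322.2° here. β=78.5, B=116.3. 11·(0.6750 − sin(2π·0.6750)/(2π)) = 8.9845 → s = 73.9845
radial distance = base radius + s = 19 + 73.9845 = 92.9845

92.9845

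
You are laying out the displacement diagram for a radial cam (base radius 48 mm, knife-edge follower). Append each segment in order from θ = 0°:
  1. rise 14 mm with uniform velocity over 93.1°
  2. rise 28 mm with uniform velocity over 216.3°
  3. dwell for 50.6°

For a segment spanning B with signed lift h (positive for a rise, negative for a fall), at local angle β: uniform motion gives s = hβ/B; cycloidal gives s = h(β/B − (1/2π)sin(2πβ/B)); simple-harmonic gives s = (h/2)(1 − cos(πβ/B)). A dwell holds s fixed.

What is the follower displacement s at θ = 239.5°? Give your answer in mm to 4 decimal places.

seg 1 [0°–93.1°] uniform, h=14: full span → s += 14 → s = 14.0000
seg 2 [93.1°–309.4°] uniform, h=28: θ=239.5° here. β=146.4, B=216.3. 28·146.4/216.3 = 18.9515 → s = 32.9515

32.9515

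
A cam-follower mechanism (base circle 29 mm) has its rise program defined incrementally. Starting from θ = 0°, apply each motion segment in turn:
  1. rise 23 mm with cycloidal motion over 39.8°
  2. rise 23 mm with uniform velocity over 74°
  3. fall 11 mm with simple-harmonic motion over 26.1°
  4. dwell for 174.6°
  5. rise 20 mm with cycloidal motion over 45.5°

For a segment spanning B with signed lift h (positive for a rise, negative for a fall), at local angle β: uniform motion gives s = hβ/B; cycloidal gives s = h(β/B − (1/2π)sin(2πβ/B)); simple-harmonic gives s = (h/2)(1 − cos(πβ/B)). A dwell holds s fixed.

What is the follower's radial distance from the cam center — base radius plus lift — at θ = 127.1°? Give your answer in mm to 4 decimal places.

seg 1 [0°–39.8°] cycloidal, h=23: full span → s += 23 → s = 23.0000
seg 2 [39.8°–113.8°] uniform, h=23: full span → s += 23 → s = 46.0000
seg 3 [113.8°–139.9°] simple-harmonic, h=-11: θ=127.1° here. β=13.3, B=26.1. -11/2·(1 − cos(π·0.5096)) = -5.6655 → s = 40.3345
radial distance = base radius + s = 29 + 40.3345 = 69.3345

69.3345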